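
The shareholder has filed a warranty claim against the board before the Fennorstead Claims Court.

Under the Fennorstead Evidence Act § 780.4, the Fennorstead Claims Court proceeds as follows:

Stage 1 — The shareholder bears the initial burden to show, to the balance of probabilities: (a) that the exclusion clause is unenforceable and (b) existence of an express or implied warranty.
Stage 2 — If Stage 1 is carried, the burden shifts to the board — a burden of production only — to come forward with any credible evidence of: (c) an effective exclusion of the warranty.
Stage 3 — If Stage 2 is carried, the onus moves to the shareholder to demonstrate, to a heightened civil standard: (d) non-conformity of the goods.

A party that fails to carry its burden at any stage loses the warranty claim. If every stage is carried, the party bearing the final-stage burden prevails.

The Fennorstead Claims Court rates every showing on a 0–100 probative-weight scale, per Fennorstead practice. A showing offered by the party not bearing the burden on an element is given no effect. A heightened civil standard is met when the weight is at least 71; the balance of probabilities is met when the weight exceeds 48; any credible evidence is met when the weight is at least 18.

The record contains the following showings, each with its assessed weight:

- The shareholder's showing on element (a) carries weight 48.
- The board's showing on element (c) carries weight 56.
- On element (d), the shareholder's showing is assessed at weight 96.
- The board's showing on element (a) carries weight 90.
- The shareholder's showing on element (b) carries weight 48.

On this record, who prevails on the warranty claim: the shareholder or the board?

Stage 1 (shareholder, the balance of probabilities, weight exceeds 48): (a) 48 (board's 90 disregarded) ≤ 48 — fails; (b) 48 ≤ 48 — fails.
  Stage 1 not carried; the shareholder fails its burden.
The board prevails.

board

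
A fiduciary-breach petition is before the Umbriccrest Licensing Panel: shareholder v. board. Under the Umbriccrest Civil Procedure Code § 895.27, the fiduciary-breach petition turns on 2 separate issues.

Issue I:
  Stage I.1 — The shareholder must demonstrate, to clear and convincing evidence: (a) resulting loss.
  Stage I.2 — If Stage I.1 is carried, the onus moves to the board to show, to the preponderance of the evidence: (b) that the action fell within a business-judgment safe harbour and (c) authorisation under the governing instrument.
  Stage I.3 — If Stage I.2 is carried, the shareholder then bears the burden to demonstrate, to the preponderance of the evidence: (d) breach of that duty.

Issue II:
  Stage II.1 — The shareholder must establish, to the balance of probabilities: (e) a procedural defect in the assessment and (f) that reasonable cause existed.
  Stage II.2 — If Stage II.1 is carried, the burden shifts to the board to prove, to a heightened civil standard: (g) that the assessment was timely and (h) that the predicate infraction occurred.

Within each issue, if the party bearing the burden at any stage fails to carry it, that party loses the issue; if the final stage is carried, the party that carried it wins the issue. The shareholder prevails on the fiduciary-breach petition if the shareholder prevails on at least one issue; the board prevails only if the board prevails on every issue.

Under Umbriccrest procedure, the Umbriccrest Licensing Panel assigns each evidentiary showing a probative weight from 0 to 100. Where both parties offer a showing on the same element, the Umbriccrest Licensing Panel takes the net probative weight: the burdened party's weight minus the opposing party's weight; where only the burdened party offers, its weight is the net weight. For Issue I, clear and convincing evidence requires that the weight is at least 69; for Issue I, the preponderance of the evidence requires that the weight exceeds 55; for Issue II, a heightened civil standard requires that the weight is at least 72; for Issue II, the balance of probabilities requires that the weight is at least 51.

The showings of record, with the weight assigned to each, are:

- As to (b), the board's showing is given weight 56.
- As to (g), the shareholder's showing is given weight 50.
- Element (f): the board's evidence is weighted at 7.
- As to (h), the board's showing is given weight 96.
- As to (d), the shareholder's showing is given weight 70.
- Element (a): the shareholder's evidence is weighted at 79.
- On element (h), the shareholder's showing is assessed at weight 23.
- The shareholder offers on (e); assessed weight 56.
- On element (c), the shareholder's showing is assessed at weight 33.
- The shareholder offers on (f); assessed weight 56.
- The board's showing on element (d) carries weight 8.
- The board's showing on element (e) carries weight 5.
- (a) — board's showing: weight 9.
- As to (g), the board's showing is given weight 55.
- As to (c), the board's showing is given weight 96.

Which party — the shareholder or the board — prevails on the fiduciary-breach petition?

shareholder

— Issue I —
Stage I.1 — burden on shareholder; standard: clear and convincing evidence (weight is at least 69).
    (a): 79 − 9 = 70 ≥ 69 [met]
  All elements met. The burden passes to the board.
Stage I.2 — burden on board; standard: the preponderance of the evidence (weight exceeds 55).
    (b): 56 > 55 [met]
    (c): 96 − 33 = 63 > 55 [met]
  All elements met. The burden passes to the shareholder.
Stage I.3 — burden on shareholder; standard: the preponderance of the evidence (weight exceeds 55).
    (d): 70 − 8 = 62 > 55 [met]
  All elements met at the final stage.
With every stage satisfied, the shareholder prevails on this issue.
— Issue II —
Stage II.1 (shareholder, the balance of probabilities, weight is at least 51): (e) net 56−5=51 ≥ 51 — meets; (f) net 56−7=49 < 51 — fails.
  Not every element is met, so the shareholder fails to carry Stage II.1.
The board prevails on this issue.
Per-issue: Issue I → shareholder; Issue II → board. The shareholder must prevail on at least one issue; overall, the shareholder prevails.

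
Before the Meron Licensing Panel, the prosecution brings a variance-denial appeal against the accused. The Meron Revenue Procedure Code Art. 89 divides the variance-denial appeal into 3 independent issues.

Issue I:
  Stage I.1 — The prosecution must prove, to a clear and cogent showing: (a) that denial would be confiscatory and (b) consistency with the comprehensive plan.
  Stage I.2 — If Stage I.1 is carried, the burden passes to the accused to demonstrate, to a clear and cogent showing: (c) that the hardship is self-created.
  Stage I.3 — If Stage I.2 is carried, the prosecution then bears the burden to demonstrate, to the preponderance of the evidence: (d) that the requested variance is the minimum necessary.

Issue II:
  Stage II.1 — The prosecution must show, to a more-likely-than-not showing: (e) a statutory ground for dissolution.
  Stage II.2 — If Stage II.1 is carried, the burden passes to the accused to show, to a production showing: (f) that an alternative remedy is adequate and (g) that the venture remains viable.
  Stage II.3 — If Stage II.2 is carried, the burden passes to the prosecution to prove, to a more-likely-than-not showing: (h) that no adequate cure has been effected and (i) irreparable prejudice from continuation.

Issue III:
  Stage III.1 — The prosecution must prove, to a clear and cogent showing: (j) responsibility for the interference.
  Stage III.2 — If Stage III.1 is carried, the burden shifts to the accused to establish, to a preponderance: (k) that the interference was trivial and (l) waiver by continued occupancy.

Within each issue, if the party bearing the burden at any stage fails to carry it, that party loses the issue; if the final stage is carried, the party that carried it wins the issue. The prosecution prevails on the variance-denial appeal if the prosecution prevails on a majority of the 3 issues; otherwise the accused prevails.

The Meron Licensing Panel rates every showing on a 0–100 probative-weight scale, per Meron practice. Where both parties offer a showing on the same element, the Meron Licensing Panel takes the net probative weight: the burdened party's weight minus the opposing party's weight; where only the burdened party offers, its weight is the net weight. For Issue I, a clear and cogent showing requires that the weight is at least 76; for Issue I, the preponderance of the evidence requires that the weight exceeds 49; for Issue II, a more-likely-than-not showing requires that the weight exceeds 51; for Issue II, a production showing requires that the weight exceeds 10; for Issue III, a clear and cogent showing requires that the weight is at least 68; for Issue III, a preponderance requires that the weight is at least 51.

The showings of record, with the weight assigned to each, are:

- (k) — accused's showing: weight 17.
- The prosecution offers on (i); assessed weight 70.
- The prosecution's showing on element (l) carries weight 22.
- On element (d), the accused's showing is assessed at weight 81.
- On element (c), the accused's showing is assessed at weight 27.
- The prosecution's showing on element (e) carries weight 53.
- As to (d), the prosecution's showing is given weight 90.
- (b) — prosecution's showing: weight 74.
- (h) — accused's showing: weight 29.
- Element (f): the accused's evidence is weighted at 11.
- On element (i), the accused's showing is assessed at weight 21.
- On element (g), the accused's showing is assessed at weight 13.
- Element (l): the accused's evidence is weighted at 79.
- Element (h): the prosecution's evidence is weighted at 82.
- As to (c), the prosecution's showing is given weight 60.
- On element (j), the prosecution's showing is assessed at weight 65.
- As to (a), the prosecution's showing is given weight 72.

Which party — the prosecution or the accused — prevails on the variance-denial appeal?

— Issue I —
At Stage I.1 the prosecution must meet a clear and cogent showing (weight is at least 76): on (a) the weight is 72, < 76, so (a) does not meet the standard; on (b) the weight is 74, < 76, so (b) does not meet the standard.
  Not every element is met, so the prosecution fails to carry Stage I.1.
The analysis ends at Stage I.1; the accused prevails on this issue.
— Issue II —
Stage II.1 — burden on prosecution; standard: a more-likely-than-not showing (weight exceeds 51).
    (e): 53 > 51 [met]
  The prosecution carries Stage II.1; the accused now bears the burden.
Stage II.2 — burden on accused; standard: a production showing (weight exceeds 10).
    (f): 11 > 10 [met]
    (g): 13 > 10 [met]
  All elements met. The burden passes to the prosecution.
Stage II.3 — burden on prosecution; standard: a more-likely-than-not showing (weight exceeds 51).
    (h): 82 − 29 = 53 > 51 [met]
    (i): 70 − 21 = 49 ≤ 51 [not met]
  Stage II.3 not carried; the prosecution fails its burden.
The accused prevails on this issue.
— Issue III —
Stage III.1 (prosecution, a clear and cogent showing, weight is at least 68): (j) 65 < 68 — fails.
  The prosecution does not carry Stage III.1.
The accused prevails on this issue.
Per-issue: Issue I → accused; Issue II → accused; Issue III → accused. The prosecution must prevail on a majority of issues; overall, the accused prevails.

accused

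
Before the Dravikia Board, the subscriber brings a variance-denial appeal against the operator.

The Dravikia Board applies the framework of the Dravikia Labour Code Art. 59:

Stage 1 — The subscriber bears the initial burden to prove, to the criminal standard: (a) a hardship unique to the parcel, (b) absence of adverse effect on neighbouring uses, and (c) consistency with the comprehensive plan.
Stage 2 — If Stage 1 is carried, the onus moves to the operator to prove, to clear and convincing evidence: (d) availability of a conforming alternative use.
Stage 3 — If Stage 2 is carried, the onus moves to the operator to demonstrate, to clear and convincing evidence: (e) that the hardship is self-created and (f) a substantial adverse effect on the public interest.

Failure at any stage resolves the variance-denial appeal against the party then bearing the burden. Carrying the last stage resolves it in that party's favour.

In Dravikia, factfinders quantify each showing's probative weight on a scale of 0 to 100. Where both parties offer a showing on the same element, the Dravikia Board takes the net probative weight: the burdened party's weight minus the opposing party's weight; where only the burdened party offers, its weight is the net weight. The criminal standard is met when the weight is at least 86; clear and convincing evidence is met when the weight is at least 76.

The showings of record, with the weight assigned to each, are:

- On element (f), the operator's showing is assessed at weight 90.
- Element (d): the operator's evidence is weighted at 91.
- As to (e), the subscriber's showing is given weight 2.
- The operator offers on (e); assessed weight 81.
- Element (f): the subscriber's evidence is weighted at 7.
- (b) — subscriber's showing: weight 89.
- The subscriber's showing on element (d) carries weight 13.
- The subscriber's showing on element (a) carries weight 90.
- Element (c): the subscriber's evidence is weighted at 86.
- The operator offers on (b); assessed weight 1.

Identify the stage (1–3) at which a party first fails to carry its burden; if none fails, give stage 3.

Stage 1 (subscriber, the criminal standard, weight is at least 86): (a) 90 ≥ 86 — meets; (b) net 89−1=88 ≥ 86 — meets; (c) 86 ≥ 86 — meets.
  Stage 1 carried; the burden shifts to the operator.
Stage 2 (operator, clear and convincing evidence, weight is at least 76): (d) net 91−13=78 ≥ 76 — meets.
  Stage 2 is satisfied; the operator continues to bear the burden.
Stage 3 (operator, clear and convincing evidence, weight is at least 76): (e) net 81−2=79 ≥ 76 — meets; (f) net 90−7=83 ≥ 76 — meets.
  The operator carries the last stage.
Every stage carried; the operator prevails.

stage 3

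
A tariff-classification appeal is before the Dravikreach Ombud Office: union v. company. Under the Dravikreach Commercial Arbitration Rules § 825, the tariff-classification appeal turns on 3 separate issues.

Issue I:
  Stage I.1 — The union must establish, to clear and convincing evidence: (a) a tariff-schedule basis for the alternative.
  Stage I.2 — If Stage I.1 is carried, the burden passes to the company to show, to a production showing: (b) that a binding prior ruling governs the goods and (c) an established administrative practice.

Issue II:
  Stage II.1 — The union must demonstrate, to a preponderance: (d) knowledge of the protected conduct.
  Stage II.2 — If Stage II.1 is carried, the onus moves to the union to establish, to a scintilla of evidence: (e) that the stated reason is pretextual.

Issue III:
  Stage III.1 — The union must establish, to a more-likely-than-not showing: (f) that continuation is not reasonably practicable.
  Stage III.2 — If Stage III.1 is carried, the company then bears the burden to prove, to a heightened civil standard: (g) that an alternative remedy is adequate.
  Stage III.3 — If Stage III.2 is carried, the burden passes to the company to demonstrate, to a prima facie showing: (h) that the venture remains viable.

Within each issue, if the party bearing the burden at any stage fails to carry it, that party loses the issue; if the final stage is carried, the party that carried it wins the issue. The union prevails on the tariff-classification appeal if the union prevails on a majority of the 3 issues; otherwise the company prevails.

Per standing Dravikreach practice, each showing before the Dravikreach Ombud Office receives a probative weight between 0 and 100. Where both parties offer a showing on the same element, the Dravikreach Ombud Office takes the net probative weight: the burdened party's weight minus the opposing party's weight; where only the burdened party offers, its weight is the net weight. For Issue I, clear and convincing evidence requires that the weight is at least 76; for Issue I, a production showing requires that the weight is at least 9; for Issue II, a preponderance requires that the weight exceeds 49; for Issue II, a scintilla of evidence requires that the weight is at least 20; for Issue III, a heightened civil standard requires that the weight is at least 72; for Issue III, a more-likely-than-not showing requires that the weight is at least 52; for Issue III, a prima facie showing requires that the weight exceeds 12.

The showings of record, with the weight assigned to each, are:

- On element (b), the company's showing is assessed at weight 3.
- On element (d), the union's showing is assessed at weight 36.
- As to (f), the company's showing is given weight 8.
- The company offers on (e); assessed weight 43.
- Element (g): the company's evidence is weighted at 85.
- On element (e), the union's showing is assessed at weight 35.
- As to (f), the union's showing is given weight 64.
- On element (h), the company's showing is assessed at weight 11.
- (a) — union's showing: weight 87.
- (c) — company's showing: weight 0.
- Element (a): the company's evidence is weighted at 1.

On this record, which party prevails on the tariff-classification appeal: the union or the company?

union

— Issue I —
At Stage I.1 the union must meet clear and convincing evidence (weight is at least 76): on (a) the weight is 87 less the opposing 1 gives net 86, which does reach 76, so (a) meets the standard.
  Stage I.1 carried; the burden shifts to the company.
At Stage I.2 the company must meet a production showing (weight is at least 9): on (b) the weight is 3, < 9, so (b) does not meet the standard; on (c) the weight is 0, which does not reach 9, so (c) does not meet the standard.
  Not every element is met, so the company fails to carry Stage I.2.
The union prevails on this issue.
— Issue II —
Stage II.1 (union, a preponderance, weight exceeds 49): (d) 36 ≤ 49 — fails.
  Stage II.1 not carried; the union fails its burden.
The analysis ends at Stage II.1; the company prevails on this issue.
— Issue III —
At Stage III.1 the union must meet a more-likely-than-not showing (weight is at least 52): on (f) the weight is 64 less the opposing 8 gives net 56, ≥ 52, so (f) meets the standard.
  Stage III.1 carried; the burden shifts to the company.
At Stage III.2 the company must meet a heightened civil standard (weight is at least 72): on (g) the weight is 85, ≥ 72, so (g) meets the standard.
  Stage III.2 is satisfied; the company continues to bear the burden.
At Stage III.3 the company must meet a prima facie showing (weight exceeds 12): on (h) the weight is 11, ≤ 12, so (h) does not meet the standard.
  Not every element is met, so the company fails to carry Stage III.3.
The union prevails on this issue.
Per-issue: Issue I → union; Issue II → company; Issue III → union. The union must prevail on a majority of issues; overall, the union prevails.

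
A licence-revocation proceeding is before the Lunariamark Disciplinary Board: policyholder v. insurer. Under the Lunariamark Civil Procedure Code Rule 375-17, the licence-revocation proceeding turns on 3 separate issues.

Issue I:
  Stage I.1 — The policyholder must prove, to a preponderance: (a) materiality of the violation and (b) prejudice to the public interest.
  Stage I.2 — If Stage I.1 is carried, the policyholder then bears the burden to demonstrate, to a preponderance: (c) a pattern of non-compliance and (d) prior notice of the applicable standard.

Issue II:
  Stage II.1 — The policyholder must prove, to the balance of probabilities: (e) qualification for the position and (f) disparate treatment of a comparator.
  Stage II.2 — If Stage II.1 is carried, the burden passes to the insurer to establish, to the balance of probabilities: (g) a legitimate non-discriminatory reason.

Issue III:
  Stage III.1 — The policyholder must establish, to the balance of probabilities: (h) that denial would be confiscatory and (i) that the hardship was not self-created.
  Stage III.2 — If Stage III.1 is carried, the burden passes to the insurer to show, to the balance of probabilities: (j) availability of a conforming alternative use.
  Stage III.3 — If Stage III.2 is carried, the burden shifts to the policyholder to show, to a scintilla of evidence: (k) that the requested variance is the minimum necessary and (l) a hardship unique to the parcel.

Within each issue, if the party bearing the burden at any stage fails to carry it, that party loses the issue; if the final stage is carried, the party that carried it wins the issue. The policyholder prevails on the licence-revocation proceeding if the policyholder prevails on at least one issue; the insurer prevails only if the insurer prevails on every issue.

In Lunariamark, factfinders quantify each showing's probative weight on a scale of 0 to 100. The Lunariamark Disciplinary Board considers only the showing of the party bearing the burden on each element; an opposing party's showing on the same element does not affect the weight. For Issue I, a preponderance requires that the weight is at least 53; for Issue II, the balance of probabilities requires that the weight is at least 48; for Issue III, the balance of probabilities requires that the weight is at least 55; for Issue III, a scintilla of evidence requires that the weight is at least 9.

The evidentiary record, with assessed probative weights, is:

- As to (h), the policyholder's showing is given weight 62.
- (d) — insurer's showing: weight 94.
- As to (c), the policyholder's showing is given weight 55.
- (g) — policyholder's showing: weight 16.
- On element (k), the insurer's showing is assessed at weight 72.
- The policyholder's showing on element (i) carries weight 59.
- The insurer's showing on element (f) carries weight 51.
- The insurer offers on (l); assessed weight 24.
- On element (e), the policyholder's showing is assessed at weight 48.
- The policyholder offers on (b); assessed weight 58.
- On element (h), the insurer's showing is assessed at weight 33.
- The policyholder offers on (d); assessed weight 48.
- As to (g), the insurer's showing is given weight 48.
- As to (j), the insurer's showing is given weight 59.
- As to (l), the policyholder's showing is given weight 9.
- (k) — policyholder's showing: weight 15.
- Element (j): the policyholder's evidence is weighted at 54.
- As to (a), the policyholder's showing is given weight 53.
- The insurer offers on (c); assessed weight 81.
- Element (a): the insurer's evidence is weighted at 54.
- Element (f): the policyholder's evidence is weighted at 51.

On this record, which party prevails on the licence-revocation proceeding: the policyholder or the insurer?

policyholder

— Issue I —
At Stage I.1 the policyholder must meet a preponderance (weight is at least 53): on (a) the weight is 53 (the insurer's 54 is given no effect), which does reach 53, so (a) meets the standard; on (b) the weight is 58, which does reach 53, so (b) meets the standard.
  All elements met. The policyholder retains the burden for Stage I.2.
At Stage I.2 the policyholder must meet a preponderance (weight is at least 53): on (c) the weight is 55 (the insurer's 81 is given no effect), which does reach 53, so (c) meets the standard; on (d) the weight is 48 (the insurer's 94 is given no effect), which does not reach 53, so (d) does not meet the standard.
  Not every element is met, so the policyholder fails to carry Stage I.2.
The insurer prevails on this issue.
— Issue II —
Stage II.1 — burden on policyholder; standard: the balance of probabilities (weight is at least 48).
    (e): 48 ≥ 48 [met]
    (f): 51 (insurer's 51 disregarded) ≥ 48 [met]
  Stage II.1 carried; the burden shifts to the insurer.
Stage II.2 — burden on insurer; standard: the balance of probabilities (weight is at least 48).
    (g): 48 (policyholder's 16 disregarded) ≥ 48 [met]
  Stage II.2 carried; the final stage is satisfied.
With every stage satisfied, the insurer prevails on this issue.
— Issue III —
At Stage III.1 the policyholder must meet the balance of probabilities (weight is at least 55): on (h) the weight is 62 (the insurer's 33 is given no effect), which does reach 55, so (h) meets the standard; on (i) the weight is 59, ≥ 55, so (i) meets the standard.
  All elements met. The burden passes to the insurer.
At Stage III.2 the insurer must meet the balance of probabilities (weight is at least 55): on (j) the weight is 59 (the policyholder's 54 is given no effect), ≥ 55, so (j) meets the standard.
  Stage III.2 carried; the burden shifts to the policyholder.
At Stage III.3 the policyholder must meet a scintilla of evidence (weight is at least 9): on (k) the weight is 15 (the insurer's 72 is given no effect), which does reach 9, so (k) meets the standard; on (l) the weight is 9 (the insurer's 24 is given no effect), which does reach 9, so (l) meets the standard.
  All elements met at the final stage.
All stages carried — the policyholder prevails on this issue.
Per-issue: Issue I → insurer; Issue II → insurer; Issue III → policyholder. The policyholder must prevail on at least one issue; overall, the policyholder prevails.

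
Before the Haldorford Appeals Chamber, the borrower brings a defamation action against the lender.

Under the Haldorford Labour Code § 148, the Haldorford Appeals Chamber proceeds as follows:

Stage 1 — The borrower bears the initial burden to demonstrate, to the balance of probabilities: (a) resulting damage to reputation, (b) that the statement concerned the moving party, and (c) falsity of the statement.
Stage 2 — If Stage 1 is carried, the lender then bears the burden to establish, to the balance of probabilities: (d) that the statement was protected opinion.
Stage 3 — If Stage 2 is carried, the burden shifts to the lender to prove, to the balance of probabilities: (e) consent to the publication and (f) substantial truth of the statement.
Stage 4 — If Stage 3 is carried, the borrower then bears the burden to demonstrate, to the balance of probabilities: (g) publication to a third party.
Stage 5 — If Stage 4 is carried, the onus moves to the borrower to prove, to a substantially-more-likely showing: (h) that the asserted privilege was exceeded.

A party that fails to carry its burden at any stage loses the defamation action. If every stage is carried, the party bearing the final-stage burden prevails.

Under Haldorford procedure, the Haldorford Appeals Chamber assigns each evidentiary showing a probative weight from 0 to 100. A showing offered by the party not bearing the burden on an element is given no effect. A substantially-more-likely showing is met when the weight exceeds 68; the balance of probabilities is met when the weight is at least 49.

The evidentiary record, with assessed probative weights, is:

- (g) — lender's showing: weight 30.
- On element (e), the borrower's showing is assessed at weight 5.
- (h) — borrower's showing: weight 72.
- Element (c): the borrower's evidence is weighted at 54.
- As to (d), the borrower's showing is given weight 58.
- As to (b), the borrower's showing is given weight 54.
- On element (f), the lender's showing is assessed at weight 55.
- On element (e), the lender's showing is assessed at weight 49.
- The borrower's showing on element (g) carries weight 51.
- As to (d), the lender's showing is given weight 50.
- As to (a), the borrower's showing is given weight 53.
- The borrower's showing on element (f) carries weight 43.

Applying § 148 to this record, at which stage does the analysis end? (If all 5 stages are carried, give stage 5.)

stage 5

Stage 1 (borrower, the balance of probabilities, weight is at least 49): (a) 53 ≥ 49 — meets; (b) 54 ≥ 49 — meets; (c) 54 ≥ 49 — meets.
  Stage 1 carried; the burden shifts to the lender.
Stage 2 (lender, the balance of probabilities, weight is at least 49): (d) 50 (borrower's 58 disregarded) ≥ 49 — meets.
  Stage 2 carried; the burden remains with the lender.
Stage 3 (lender, the balance of probabilities, weight is at least 49): (e) 49 (borrower's 5 disregarded) ≥ 49 — meets; (f) 55 (borrower's 43 disregarded) ≥ 49 — meets.
  The lender carries Stage 3; the borrower now bears the burden.
Stage 4 (borrower, the balance of probabilities, weight is at least 49): (g) 51 (lender's 30 disregarded) ≥ 49 — meets.
  All elements met. The borrower retains the burden for Stage 5.
Stage 5 (borrower, a substantially-more-likely showing, weight exceeds 68): (h) 72 > 68 — meets.
  Stage 5 carried; the final stage is satisfied.
All stages carried — the borrower prevails.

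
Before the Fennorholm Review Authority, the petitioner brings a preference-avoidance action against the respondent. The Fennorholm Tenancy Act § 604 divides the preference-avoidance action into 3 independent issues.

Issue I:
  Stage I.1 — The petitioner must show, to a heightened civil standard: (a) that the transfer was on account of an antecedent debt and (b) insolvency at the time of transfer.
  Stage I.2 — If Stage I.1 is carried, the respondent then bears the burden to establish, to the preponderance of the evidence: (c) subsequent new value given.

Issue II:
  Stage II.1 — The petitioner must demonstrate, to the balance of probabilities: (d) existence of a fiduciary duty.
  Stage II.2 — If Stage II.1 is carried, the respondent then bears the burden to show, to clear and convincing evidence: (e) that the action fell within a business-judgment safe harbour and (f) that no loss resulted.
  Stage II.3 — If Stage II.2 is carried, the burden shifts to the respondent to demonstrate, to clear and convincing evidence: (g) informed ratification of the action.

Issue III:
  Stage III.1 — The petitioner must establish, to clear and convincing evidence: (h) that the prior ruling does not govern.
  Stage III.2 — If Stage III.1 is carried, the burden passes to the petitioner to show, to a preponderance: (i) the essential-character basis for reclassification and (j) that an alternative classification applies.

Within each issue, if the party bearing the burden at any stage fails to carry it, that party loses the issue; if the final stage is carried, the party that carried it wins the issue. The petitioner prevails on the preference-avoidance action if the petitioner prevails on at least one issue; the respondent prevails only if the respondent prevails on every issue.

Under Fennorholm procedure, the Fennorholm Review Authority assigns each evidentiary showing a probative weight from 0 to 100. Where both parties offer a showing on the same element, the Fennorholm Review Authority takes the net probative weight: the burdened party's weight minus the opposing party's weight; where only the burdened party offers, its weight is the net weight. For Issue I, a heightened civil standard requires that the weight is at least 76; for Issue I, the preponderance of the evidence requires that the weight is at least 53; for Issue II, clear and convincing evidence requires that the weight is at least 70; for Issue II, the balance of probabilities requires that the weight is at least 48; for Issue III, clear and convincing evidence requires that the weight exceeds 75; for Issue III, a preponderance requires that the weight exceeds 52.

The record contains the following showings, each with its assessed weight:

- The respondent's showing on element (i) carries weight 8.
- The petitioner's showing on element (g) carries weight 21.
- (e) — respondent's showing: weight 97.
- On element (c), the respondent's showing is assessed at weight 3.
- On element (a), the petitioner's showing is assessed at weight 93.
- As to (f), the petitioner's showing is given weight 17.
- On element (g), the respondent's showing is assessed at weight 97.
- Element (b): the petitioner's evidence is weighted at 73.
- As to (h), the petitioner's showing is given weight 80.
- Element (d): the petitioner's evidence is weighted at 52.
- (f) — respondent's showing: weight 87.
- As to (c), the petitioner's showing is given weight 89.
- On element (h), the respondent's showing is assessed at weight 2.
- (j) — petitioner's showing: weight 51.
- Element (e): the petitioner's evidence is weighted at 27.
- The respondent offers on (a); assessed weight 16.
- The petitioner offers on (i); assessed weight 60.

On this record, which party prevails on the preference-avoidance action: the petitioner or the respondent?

respondent

— Issue I —
At Stage I.1 the petitioner must meet a heightened civil standard (weight is at least 76): on (a) the weight is 93 less the opposing 16 gives net 77, which does reach 76, so (a) meets the standard; on (b) the weight is 73, < 76, so (b) does not meet the standard.
  The petitioner does not carry Stage I.1.
The analysis ends at Stage I.1; the respondent prevails on this issue.
— Issue II —
Stage II.1 — burden on petitioner; standard: the balance of probabilities (weight is at least 48).
    (d): 52 ≥ 48 [met]
  The petitioner carries Stage II.1; the respondent now bears the burden.
Stage II.2 — burden on respondent; standard: clear and convincing evidence (weight is at least 70).
    (e): 97 − 27 = 70 ≥ 70 [met]
    (f): 87 − 17 = 70 ≥ 70 [met]
  All elements met. The respondent retains the burden for Stage II.3.
Stage II.3 — burden on respondent; standard: clear and convincing evidence (weight is at least 70).
    (g): 97 − 21 = 76 ≥ 70 [met]
  Stage II.3 carried; the final stage is satisfied.
Every stage carried; the respondent prevails on this issue.
— Issue III —
Stage III.1 — burden on petitioner; standard: clear and convincing evidence (weight exceeds 75).
    (h): 80 − 2 = 78 > 75 [met]
  Stage III.1 carried; the burden remains with the petitioner.
Stage III.2 — burden on petitioner; standard: a preponderance (weight exceeds 52).
    (i): 60 − 8 = 52 ≤ 52 [not met]
    (j): 51 ≤ 52 [not met]
  Not every element is met, so the petitioner fails to carry Stage III.2.
The analysis ends at Stage III.2; the respondent prevails on this issue.
Per-issue: Issue I → respondent; Issue II → respondent; Issue III → respondent. The petitioner must prevail on at least one issue; overall, the respondent prevails.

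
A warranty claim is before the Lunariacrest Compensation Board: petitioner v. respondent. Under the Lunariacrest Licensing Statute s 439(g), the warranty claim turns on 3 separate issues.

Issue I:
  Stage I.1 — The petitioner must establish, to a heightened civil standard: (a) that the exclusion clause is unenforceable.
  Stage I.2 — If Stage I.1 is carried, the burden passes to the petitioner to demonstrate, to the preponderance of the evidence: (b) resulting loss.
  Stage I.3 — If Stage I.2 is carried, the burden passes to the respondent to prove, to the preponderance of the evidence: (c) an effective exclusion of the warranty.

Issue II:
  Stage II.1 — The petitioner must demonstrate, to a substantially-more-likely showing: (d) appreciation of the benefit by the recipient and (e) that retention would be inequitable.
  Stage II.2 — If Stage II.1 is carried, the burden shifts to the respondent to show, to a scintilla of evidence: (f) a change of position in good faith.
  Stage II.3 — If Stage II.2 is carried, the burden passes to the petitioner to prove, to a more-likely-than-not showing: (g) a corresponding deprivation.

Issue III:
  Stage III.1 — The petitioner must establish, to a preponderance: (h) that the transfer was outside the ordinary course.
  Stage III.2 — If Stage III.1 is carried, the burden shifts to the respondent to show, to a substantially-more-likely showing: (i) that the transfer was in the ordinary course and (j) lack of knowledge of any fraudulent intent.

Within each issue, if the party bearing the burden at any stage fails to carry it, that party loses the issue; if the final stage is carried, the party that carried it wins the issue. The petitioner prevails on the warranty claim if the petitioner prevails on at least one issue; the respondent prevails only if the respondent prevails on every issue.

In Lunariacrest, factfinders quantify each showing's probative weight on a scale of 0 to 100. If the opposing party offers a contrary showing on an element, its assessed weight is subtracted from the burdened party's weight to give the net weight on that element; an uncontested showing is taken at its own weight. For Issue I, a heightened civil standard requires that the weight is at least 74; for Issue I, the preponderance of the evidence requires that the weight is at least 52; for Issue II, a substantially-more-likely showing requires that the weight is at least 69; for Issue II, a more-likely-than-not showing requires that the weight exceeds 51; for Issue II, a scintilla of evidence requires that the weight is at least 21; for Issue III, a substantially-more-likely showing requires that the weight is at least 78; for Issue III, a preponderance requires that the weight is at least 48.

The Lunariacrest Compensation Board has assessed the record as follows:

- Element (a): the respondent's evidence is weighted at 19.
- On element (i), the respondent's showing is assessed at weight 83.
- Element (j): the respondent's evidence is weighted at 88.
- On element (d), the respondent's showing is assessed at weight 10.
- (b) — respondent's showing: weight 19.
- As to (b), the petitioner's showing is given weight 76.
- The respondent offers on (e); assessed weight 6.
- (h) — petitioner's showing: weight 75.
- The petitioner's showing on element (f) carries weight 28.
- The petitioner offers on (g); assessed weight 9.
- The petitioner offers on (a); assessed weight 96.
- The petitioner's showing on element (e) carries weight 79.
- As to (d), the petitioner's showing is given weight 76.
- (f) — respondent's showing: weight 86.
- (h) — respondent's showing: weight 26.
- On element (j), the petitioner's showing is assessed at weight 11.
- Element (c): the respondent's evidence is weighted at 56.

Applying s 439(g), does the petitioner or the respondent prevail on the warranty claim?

— Issue I —
Stage I.1 (petitioner, a heightened civil standard, weight is at least 74): (a) net 96−19=77 ≥ 74 — meets.
  Stage I.1 carried; the burden remains with the petitioner.
Stage I.2 (petitioner, the preponderance of the evidence, weight is at least 52): (b) net 76−19=57 ≥ 52 — meets.
  Stage I.2 carried; the burden shifts to the respondent.
Stage I.3 (respondent, the preponderance of the evidence, weight is at least 52): (c) 56 ≥ 52 — meets.
  All elements met at the final stage.
All stages carried — the respondent prevails on this issue.
— Issue II —
Stage II.1 — burden on petitioner; standard: a substantially-more-likely showing (weight is at least 69).
    (d): 76 − 10 = 66 < 69 [not met]
    (e): 79 − 6 = 73 ≥ 69 [met]
  Not every element is met, so the petitioner fails to carry Stage II.1.
So the respondent prevails on this issue.
— Issue III —
Stage III.1 (petitioner, a preponderance, weight is at least 48): (h) net 75−26=49 ≥ 48 — meets.
  The petitioner carries Stage III.1; the respondent now bears the burden.
Stage III.2 (respondent, a substantially-more-likely showing, weight is at least 78): (i) 83 ≥ 78 — meets; (j) net 88−11=77 < 78 — fails.
  The respondent does not carry Stage III.2.
The petitioner prevails on this issue.
Per-issue: Issue I → respondent; Issue II → respondent; Issue III → petitioner. The petitioner must prevail on at least one issue; overall, the petitioner prevails.

petitioner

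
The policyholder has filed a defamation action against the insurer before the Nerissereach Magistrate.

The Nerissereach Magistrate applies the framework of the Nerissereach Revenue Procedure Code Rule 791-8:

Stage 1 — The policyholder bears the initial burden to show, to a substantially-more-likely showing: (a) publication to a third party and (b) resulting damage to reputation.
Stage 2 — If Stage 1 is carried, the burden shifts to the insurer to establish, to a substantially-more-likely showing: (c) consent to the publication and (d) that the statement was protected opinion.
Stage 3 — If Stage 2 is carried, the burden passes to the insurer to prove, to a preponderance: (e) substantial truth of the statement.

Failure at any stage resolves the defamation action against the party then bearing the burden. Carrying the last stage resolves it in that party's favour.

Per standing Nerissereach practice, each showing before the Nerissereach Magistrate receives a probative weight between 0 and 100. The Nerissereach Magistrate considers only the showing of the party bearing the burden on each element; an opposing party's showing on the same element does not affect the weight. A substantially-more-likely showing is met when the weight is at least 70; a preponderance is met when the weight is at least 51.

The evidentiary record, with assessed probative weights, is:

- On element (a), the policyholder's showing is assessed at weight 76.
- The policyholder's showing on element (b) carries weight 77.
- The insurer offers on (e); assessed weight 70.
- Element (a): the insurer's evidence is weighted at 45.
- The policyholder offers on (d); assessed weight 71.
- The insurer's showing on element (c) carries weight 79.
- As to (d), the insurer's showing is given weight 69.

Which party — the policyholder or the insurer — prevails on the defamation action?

Stage 1 — burden on policyholder; standard: a substantially-more-likely showing (weight is at least 70).
    (a): 76 (insurer's 45 disregarded) ≥ 70 [met]
    (b): 77 ≥ 70 [met]
  Stage 1 is satisfied; the onus moves to the insurer.
Stage 2 — burden on insurer; standard: a substantially-more-likely showing (weight is at least 70).
    (c): 79 ≥ 70 [met]
    (d): 69 (policyholder's 71 disregarded) < 70 [not met]
  Not every element is met, so the insurer fails to carry Stage 2.
So the policyholder prevails.

policyholder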